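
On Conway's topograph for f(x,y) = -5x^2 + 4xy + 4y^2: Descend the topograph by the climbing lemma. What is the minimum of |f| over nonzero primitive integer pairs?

river: ρ → (4,4,-5)
river: ρ → (-5,6,3)
river: ρ → (3,6,-5)
river: ρ → (-5,4,4)
closes: descent 0, river 4
min |a| on river = 3

3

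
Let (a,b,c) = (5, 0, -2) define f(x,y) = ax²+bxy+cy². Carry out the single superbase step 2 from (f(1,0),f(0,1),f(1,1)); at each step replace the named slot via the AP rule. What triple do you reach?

start (5,-2,3) = (f(1,0),f(0,1),f(1,1))
replace slot 2: 2·(5+3) − (-2) = 18 → (5,18,3)

5,18,3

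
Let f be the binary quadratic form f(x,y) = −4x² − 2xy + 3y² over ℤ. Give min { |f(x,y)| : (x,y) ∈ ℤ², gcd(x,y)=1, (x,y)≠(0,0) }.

descent: ρ → (3,2,-4)  [lands on river]
river: ρ → (-4,6,1)
river: ρ → (1,6,-4)
river: ρ → (-4,2,3)
river: ρ → (3,4,-3)
river: ρ → (-3,2,4)
river: ρ → (4,6,-1)
river: ρ → (-1,6,4)
river: ρ → (4,2,-3)
river: ρ → (-3,4,3)
closes: descent 1, river 10
min |a| on river = 1

1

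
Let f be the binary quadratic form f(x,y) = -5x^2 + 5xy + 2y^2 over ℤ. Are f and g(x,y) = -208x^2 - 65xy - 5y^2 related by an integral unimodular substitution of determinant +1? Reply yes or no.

D₁ = 65, D₂ = 65
river cycle of f (length 6): (2, 7, -2), (-2, 5, 5), (5, 5, -2), (-2, 7, 2), (2, 5, -5), (-5, 5, 2)
river cycle of g (length 6): (-5, 5, 2), (2, 7, -2), (-2, 5, 5), (5, 5, -2), (-2, 7, 2), (2, 5, -5)
cycles coincide ⇒ equivalent

yes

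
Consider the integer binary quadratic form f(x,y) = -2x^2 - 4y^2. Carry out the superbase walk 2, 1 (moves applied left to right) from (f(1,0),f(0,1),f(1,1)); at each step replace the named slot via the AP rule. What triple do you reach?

start (-2,-4,-6) = (f(1,0),f(0,1),f(1,1))
replace slot 2: 2·((-2)+(-6)) − (-4) = -12 → (-2,-12,-6)
replace slot 1: 2·((-12)+(-6)) − (-2) = -34 → (-34,-12,-6)

-34,-12,-6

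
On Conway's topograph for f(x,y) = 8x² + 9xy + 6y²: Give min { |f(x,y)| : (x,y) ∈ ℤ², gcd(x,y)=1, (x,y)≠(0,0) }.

translate: b→-7 (≡9 mod 16), so (8,9,6)→(8,-7,5)
flip: (8,-7,5)→(5,7,8)
translate: b→-3 (≡7 mod 10), so (5,7,8)→(5,-3,6)
reduced (well bottom): (5,-3,6) with a≤c, −a<b≤a
well minimum = a = 5

5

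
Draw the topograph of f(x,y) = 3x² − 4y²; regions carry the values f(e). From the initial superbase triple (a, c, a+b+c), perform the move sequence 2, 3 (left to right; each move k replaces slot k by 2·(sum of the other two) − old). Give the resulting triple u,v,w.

start (3,-4,-1) = (f(1,0),f(0,1),f(1,1))
replace slot 2: 2·(3+(-1)) − (-4) = 8 → (3,8,-1)
replace slot 3: 2·(3+8) − (-1) = 23 → (3,8,23)

3,8,23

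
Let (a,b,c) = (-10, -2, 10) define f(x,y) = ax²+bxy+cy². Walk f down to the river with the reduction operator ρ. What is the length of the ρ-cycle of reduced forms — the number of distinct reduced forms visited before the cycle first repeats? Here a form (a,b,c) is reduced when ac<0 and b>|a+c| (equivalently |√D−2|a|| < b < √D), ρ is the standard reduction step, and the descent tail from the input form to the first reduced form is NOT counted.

D = 404, ⌊√D⌋ = 20
descent: ρ → (10,2,-10)  [lands on river]
river: ρ → (-10,18,2)
river: ρ → (2,18,-10)
river: ρ → (-10,2,10)
river: ρ → (10,18,-2)
river: ρ → (-2,18,10)
ρ-cycle length = 6 (tail of 1 descent step not counted)

6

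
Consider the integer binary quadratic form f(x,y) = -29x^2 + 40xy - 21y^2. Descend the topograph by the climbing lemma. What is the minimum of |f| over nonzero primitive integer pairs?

translate: b→18 (≡-40 mod 58), so (29,-40,21)→(29,18,10)
flip: (29,18,10)→(10,-18,29)
translate: b→2 (≡-18 mod 20), so (10,-18,29)→(10,2,21)
reduced (well bottom): (10,2,21) with a≤c, −a<b≤a
well minimum |f| = |-10| = 10 (negative-definite)

10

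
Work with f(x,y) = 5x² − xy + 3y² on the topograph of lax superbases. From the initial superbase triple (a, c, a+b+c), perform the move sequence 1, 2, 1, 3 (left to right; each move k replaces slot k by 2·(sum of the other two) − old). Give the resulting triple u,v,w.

start (5,3,7) = (f(1,0),f(0,1),f(1,1))
replace slot 1: 2·(3+7) − 5 = 15 → (15,3,7)
replace slot 2: 2·(15+7) − 3 = 41 → (15,41,7)
replace slot 1: 2·(41+7) − 15 = 81 → (81,41,7)
replace slot 3: 2·(81+41) − 7 = 237 → (81,41,237)

81,41,237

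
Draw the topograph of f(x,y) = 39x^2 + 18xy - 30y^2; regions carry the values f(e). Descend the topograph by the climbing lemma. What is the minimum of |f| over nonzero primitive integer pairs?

river: ρ → (-30,42,27)
river: ρ → (27,66,-6)
river: ρ → (-6,66,27)
river: ρ → (27,42,-30)
river: ρ → (-30,18,39)
river: ρ → (39,60,-9)
river: ρ → (-9,66,18)
river: ρ → (18,42,-45)
river: ρ → (-45,48,15)
river: ρ → (15,42,-54)
river: ρ → (-54,66,3)
river: ρ → (3,66,-54)
river: ρ → (-54,42,15)
river: ρ → (15,48,-45)
river: ρ → (-45,42,18)
river: ρ → (18,66,-9)
river: ρ → (-9,60,39)
river: ρ → (39,18,-30)
closes: descent 0, river 18
min |a| on river = 3

3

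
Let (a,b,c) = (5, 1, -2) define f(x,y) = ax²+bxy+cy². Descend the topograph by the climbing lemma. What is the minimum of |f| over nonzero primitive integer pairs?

descent: ρ → (-2,3,4)  [lands on river]
river: ρ → (4,5,-1)
river: ρ → (-1,5,4)
river: ρ → (4,3,-2)
river: ρ → (-2,5,2)
river: ρ → (2,3,-4)
river: ρ → (-4,5,1)
river: ρ → (1,5,-4)
river: ρ → (-4,3,2)
river: ρ → (2,5,-2)
closes: descent 1, river 10
min |a| on river = 1

1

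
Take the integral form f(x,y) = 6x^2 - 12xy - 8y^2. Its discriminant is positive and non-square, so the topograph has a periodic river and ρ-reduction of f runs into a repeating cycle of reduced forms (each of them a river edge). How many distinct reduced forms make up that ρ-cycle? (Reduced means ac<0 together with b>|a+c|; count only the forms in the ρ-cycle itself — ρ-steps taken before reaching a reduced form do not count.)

D = 336, ⌊√D⌋ = 18
descent: ρ → (-8,12,6)  [lands on river]
river: ρ → (6,12,-8)
river: ρ → (-8,4,10)
river: ρ → (10,16,-2)
river: ρ → (-2,16,10)
river: ρ → (10,4,-8)
ρ-cycle length = 6 (tail of 1 descent step not counted)

6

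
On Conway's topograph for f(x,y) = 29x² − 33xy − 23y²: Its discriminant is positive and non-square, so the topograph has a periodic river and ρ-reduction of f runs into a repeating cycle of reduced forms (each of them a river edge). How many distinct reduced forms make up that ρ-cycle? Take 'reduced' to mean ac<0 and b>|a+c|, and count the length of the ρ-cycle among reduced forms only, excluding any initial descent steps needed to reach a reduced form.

D = 3757, ⌊√D⌋ = 61
descent: ρ → (-23,33,29)  [lands on river]
river: ρ → (29,25,-27)
river: ρ → (-27,29,27)
river: ρ → (27,25,-29)
river: ρ → (-29,33,23)
river: ρ → (23,59,-3)
river: ρ → (-3,61,3)
river: ρ → (3,59,-23)
ρ-cycle length = 8 (tail of 1 descent step not counted)

8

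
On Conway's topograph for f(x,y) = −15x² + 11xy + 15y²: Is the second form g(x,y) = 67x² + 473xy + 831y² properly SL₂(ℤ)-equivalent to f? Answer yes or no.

D₁ = 1021, D₂ = 1021
river cycle of f (length 26): (15, 19, -11), (-11, 25, 9), (9, 29, -5), (-5, 31, 3), (3, 29, -15), (-15, 31, 1), (1, 31, -15), (-15, 29, 3), (3, 31, -5), (-5, 29, 9), … (16 more)
river cycle of g (length 26): (11, 19, -15), (-15, 11, 15), (15, 19, -11), (-11, 25, 9), (9, 29, -5), (-5, 31, 3), (3, 29, -15), (-15, 31, 1), (1, 31, -15), (-15, 29, 3), … (16 more)
cycles coincide ⇒ equivalent

yes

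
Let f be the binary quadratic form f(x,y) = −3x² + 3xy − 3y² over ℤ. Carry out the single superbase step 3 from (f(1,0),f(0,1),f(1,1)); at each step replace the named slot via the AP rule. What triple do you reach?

start (-3,-3,-3) = (f(1,0),f(0,1),f(1,1))
replace slot 3: 2·((-3)+(-3)) − (-3) = -9 → (-3,-3,-9)

-3,-3,-9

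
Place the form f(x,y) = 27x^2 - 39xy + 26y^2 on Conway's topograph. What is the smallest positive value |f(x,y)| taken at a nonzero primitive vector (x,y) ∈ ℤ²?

translate: b→15 (≡-39 mod 54), so (27,-39,26)→(27,15,14)
flip: (27,15,14)→(14,-15,27)
translate: b→13 (≡-15 mod 28), so (14,-15,27)→(14,13,26)
reduced (well bottom): (14,13,26) with a≤c, −a<b≤a
well minimum = a = 14

14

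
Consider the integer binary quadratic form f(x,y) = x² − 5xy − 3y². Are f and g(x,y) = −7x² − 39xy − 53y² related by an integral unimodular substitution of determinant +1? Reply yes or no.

D₁ = 37, D₂ = 37
river cycle of f (length 6): (-3, 5, 1), (1, 5, -3), (-3, 1, 3), (3, 5, -1), (-1, 5, 3), (3, 1, -3)
river cycle of g (length 6): (1, 5, -3), (-3, 1, 3), (3, 5, -1), (-1, 5, 3), (3, 1, -3), (-3, 5, 1)
cycles coincide ⇒ equivalent

yes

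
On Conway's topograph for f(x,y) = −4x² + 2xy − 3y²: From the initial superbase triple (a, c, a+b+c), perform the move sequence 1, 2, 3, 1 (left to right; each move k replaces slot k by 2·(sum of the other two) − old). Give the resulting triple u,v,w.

start (-4,-3,-5) = (f(1,0),f(0,1),f(1,1))
replace slot 1: 2·((-3)+(-5)) − (-4) = -12 → (-12,-3,-5)
replace slot 2: 2·((-12)+(-5)) − (-3) = -31 → (-12,-31,-5)
replace slot 3: 2·((-12)+(-31)) − (-5) = -81 → (-12,-31,-81)
replace slot 1: 2·((-31)+(-81)) − (-12) = -212 → (-212,-31,-81)

-212,-31,-81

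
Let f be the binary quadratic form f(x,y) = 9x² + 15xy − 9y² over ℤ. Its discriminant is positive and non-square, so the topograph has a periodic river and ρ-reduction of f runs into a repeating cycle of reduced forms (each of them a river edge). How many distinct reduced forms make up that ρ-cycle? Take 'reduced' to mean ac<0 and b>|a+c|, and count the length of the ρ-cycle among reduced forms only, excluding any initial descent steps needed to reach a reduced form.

D = 549, ⌊√D⌋ = 23
river: ρ → (-9,21,3)
river: ρ → (3,21,-9)
river: ρ → (-9,15,9)
river: ρ → (9,21,-3)
river: ρ → (-3,21,9)
river: ρ → (9,15,-9)
ρ-cycle length = 6 (tail of 0 descent steps not counted)

6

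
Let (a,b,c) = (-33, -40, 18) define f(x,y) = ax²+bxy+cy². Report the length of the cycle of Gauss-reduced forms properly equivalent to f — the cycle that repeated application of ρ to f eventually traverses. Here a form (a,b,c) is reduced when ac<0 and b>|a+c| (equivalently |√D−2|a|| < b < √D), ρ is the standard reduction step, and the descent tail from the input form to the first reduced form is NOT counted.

D = 3976, ⌊√D⌋ = 63
descent: ρ → (18,40,-33)  [lands on river]
river: ρ → (-33,26,25)
river: ρ → (25,24,-34)
river: ρ → (-34,44,15)
river: ρ → (15,46,-31)
river: ρ → (-31,16,30)
river: ρ → (30,44,-17)
river: ρ → (-17,58,9)
river: ρ → (9,50,-41)
river: ρ → (-41,32,18)
ρ-cycle length = 10 (tail of 1 descent step not counted)

10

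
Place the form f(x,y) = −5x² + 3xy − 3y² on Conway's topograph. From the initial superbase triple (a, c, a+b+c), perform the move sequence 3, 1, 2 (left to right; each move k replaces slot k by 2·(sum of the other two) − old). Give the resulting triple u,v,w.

start (-5,-3,-5) = (f(1,0),f(0,1),f(1,1))
replace slot 3: 2·((-5)+(-3)) − (-5) = -11 → (-5,-3,-11)
replace slot 1: 2·((-3)+(-11)) − (-5) = -23 → (-23,-3,-11)
replace slot 2: 2·((-23)+(-11)) − (-3) = -65 → (-23,-65,-11)

-23,-65,-11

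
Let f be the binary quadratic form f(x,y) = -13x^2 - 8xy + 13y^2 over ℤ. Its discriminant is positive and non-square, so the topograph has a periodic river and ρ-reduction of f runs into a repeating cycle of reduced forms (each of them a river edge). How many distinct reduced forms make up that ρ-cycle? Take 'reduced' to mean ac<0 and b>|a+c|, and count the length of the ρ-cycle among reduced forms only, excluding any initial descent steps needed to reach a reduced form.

D = 740, ⌊√D⌋ = 27
descent: ρ → (13,8,-13)  [lands on river]
river: ρ → (-13,18,8)
river: ρ → (8,14,-17)
river: ρ → (-17,20,5)
river: ρ → (5,20,-17)
river: ρ → (-17,14,8)
river: ρ → (8,18,-13)
river: ρ → (-13,8,13)
river: ρ → (13,18,-8)
river: ρ → (-8,14,17)
river: ρ → (17,20,-5)
river: ρ → (-5,20,17)
river: ρ → (17,14,-8)
river: ρ → (-8,18,13)
ρ-cycle length = 14 (tail of 1 descent step not counted)

14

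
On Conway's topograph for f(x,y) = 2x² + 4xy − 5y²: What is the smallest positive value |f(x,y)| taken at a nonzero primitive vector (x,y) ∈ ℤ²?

river: ρ → (-5,6,1)
river: ρ → (1,6,-5)
river: ρ → (-5,4,2)
river: ρ → (2,4,-5)
closes: descent 0, river 4
min |a| on river = 1

1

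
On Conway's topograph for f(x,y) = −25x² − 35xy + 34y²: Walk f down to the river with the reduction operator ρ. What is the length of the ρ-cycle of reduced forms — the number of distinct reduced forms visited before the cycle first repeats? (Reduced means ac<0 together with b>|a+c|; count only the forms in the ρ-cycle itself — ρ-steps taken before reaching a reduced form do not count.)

D = 4625, ⌊√D⌋ = 68
descent: ρ → (34,35,-25)  [lands on river]
river: ρ → (-25,65,4)
river: ρ → (4,63,-41)
river: ρ → (-41,19,26)
river: ρ → (26,33,-34)
river: ρ → (-34,35,25)
river: ρ → (25,65,-4)
river: ρ → (-4,63,41)
river: ρ → (41,19,-26)
river: ρ → (-26,33,34)
ρ-cycle length = 10 (tail of 1 descent step not counted)

10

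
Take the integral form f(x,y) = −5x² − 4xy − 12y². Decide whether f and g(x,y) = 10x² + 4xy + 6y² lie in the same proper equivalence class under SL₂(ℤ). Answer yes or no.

D₁ = -224, D₂ = -224
f is negative-definite; reduce −f:
−f: reduced (well bottom): (5,4,12) with a≤c, −a<b≤a
flip sign back: reduced form of f is (-5,-4,-12)
g: flip: (10,4,6)→(6,-4,10)
g: reduced (well bottom): (6,-4,10) with a≤c, −a<b≤a
reduced forms (-5, -4, -12) vs (6, -4, 10) ⇒ inequivalent

no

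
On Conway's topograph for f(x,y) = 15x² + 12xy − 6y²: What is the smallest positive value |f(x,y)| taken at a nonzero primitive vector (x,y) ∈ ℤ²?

river: ρ → (-6,12,15)
river: ρ → (15,18,-3)
river: ρ → (-3,18,15)
river: ρ → (15,12,-6)
closes: descent 0, river 4
min |a| on river = 3

3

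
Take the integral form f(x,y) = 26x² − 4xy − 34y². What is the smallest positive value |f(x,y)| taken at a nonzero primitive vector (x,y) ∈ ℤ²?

descent: ρ → (-34,4,26)
descent: ρ → (26,48,-12)  [lands on river]
river: ρ → (-12,48,26)
river: ρ → (26,56,-4)
river: ρ → (-4,56,26)
closes: descent 2, river 4
min |a| on river = 4

4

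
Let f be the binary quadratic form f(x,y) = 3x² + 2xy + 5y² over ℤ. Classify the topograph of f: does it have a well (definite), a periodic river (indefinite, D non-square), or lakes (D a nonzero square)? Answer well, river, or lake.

D = b²−4ac = 2² − 4·3·5 = -56
D < 0 ⇒ definite ⇒ every region one sign ⇒ single well

well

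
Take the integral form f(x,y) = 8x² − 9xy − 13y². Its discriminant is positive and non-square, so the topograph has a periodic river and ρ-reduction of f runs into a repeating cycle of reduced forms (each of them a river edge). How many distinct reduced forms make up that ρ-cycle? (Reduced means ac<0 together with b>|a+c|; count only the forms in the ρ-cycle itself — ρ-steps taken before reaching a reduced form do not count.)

D = 497, ⌊√D⌋ = 22
descent: ρ → (-13,9,8)  [lands on river]
river: ρ → (8,7,-14)
river: ρ → (-14,21,1)
river: ρ → (1,21,-14)
river: ρ → (-14,7,8)
river: ρ → (8,9,-13)
river: ρ → (-13,17,4)
river: ρ → (4,15,-17)
river: ρ → (-17,19,2)
river: ρ → (2,21,-7)
river: ρ → (-7,21,2)
river: ρ → (2,19,-17)
river: ρ → (-17,15,4)
river: ρ → (4,17,-13)
ρ-cycle length = 14 (tail of 1 descent step not counted)

14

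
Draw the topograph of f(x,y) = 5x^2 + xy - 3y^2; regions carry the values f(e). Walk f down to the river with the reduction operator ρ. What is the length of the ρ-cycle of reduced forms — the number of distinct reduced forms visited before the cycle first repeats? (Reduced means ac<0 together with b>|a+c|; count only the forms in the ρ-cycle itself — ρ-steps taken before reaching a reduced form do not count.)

D = 61, ⌊√D⌋ = 7
descent: ρ → (-3,5,3)  [lands on river]
river: ρ → (3,7,-1)
river: ρ → (-1,7,3)
river: ρ → (3,5,-3)
river: ρ → (-3,7,1)
river: ρ → (1,7,-3)
ρ-cycle length = 6 (tail of 1 descent step not counted)

6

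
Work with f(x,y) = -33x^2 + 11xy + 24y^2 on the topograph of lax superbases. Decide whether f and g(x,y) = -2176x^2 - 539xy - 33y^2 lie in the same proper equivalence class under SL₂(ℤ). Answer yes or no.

D₁ = 3289, D₂ = 3289
river cycle of f (length 38): (24, 37, -20), (-20, 43, 18), (18, 29, -34), (-34, 39, 13), (13, 39, -34), (-34, 29, 18), (18, 43, -20), (-20, 37, 24), (24, 11, -33), (-33, 55, 2), … (28 more)
river cycle of g (length 38): (-33, 11, 24), (24, 37, -20), (-20, 43, 18), (18, 29, -34), (-34, 39, 13), (13, 39, -34), (-34, 29, 18), (18, 43, -20), (-20, 37, 24), (24, 11, -33), … (28 more)
cycles coincide ⇒ equivalent

yes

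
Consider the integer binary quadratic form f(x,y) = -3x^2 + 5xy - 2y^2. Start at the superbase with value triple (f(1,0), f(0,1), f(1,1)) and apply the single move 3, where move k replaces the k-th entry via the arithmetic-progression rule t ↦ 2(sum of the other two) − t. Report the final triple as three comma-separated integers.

start (-3,-2,0) = (f(1,0),f(0,1),f(1,1))
replace slot 3: 2·((-3)+(-2)) − 0 = -10 → (-3,-2,-10)

-3,-2,-10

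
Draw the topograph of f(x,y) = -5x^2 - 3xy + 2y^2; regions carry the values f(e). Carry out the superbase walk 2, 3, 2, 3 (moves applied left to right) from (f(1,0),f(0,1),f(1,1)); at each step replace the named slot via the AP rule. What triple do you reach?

start (-5,2,-6) = (f(1,0),f(0,1),f(1,1))
replace slot 2: 2·((-5)+(-6)) − 2 = -24 → (-5,-24,-6)
replace slot 3: 2·((-5)+(-24)) − (-6) = -52 → (-5,-24,-52)
replace slot 2: 2·((-5)+(-52)) − (-24) = -90 → (-5,-90,-52)
replace slot 3: 2·((-5)+(-90)) − (-52) = -138 → (-5,-90,-138)

-5,-90,-138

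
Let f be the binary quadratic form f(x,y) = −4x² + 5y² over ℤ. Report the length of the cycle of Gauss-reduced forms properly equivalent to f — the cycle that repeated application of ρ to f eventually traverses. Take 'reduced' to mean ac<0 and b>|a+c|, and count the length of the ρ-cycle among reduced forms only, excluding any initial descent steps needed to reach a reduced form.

D = 80, ⌊√D⌋ = 8
descent: ρ → (5,0,-4)
descent: ρ → (-4,8,1)  [lands on river]
river: ρ → (1,8,-4)
ρ-cycle length = 2 (tail of 2 descent steps not counted)

2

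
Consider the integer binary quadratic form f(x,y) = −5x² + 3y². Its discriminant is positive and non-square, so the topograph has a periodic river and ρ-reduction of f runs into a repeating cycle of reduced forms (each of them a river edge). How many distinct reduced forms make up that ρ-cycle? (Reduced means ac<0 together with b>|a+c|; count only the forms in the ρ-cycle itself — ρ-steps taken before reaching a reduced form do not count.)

D = 60, ⌊√D⌋ = 7
descent: ρ → (3,6,-2)  [lands on river]
river: ρ → (-2,6,3)
ρ-cycle length = 2 (tail of 1 descent step not counted)

2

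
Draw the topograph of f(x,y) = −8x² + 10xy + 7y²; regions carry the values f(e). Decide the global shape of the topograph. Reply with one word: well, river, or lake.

D = b²−4ac = 10² − 4·(-8)·7 = 324
D = 18² is a perfect square ⇒ form factors over ℤ ⇒ lakes

lake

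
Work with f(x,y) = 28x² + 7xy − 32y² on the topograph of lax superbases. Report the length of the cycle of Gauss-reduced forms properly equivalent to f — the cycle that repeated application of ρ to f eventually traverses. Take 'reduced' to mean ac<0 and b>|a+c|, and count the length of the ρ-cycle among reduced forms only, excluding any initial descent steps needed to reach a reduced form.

D = 3633, ⌊√D⌋ = 60
river: ρ → (-32,57,3)
river: ρ → (3,57,-32)
river: ρ → (-32,7,28)
river: ρ → (28,49,-11)
river: ρ → (-11,39,48)
river: ρ → (48,57,-2)
river: ρ → (-2,59,19)
river: ρ → (19,55,-8)
river: ρ → (-8,57,12)
river: ρ → (12,39,-44)
river: ρ → (-44,49,7)
river: ρ → (7,49,-44)
river: ρ → (-44,39,12)
river: ρ → (12,57,-8)
river: ρ → (-8,55,19)
river: ρ → (19,59,-2)
river: ρ → (-2,57,48)
river: ρ → (48,39,-11)
river: ρ → (-11,49,28)
river: ρ → (28,7,-32)
ρ-cycle length = 20 (tail of 0 descent steps not counted)

20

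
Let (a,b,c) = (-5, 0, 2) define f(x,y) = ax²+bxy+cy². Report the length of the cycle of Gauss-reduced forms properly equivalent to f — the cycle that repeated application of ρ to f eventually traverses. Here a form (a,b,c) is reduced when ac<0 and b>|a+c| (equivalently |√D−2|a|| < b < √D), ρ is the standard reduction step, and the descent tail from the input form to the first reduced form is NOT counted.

D = 40, ⌊√D⌋ = 6
descent: ρ → (2,4,-3)  [lands on river]
river: ρ → (-3,2,3)
river: ρ → (3,4,-2)
river: ρ → (-2,4,3)
river: ρ → (3,2,-3)
river: ρ → (-3,4,2)
ρ-cycle length = 6 (tail of 1 descent step not counted)

6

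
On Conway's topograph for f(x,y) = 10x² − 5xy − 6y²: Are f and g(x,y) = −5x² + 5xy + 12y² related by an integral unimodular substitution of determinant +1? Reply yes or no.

D₁ = 265, D₂ = 265
river cycle of f (length 22): (-6, 5, 10), (10, 15, -1), (-1, 15, 10), (10, 5, -6), (-6, 7, 9), (9, 11, -4), (-4, 13, 6), (6, 11, -6), (-6, 13, 4), (4, 11, -9), … (12 more)
river cycle of g (length 18): (-5, 15, 2), (2, 13, -12), (-12, 11, 3), (3, 13, -8), (-8, 3, 8), (8, 13, -3), (-3, 11, 12), (12, 13, -2), (-2, 15, 5), (5, 15, -2), … (8 more)
cycles differ ⇒ inequivalent

no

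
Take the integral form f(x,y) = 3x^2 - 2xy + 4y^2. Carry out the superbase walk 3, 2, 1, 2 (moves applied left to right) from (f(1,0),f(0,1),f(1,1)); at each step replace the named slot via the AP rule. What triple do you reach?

start (3,4,5) = (f(1,0),f(0,1),f(1,1))
replace slot 3: 2·(3+4) − 5 = 9 → (3,4,9)
replace slot 2: 2·(3+9) − 4 = 20 → (3,20,9)
replace slot 1: 2·(20+9) − 3 = 55 → (55,20,9)
replace slot 2: 2·(55+9) − 20 = 108 → (55,108,9)

55,108,9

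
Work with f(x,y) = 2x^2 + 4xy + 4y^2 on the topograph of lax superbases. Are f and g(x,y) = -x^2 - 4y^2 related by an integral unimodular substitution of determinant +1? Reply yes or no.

D₁ = -16, D₂ = -16
f: translate: b→0 (≡4 mod 4), so (2,4,4)→(2,0,2)
f: reduced (well bottom): (2,0,2) with a≤c, −a<b≤a
g is negative-definite; reduce −g:
−g: reduced (well bottom): (1,0,4) with a≤c, −a<b≤a
flip sign back: reduced form of g is (-1,0,-4)
reduced forms (2, 0, 2) vs (-1, 0, -4) ⇒ inequivalent

no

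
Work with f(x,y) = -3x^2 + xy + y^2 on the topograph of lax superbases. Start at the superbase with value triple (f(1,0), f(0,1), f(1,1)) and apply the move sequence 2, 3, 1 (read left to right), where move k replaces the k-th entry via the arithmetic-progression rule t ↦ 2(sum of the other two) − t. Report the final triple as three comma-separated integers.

start (-3,1,-1) = (f(1,0),f(0,1),f(1,1))
replace slot 2: 2·((-3)+(-1)) − 1 = -9 → (-3,-9,-1)
replace slot 3: 2·((-3)+(-9)) − (-1) = -23 → (-3,-9,-23)
replace slot 1: 2·((-9)+(-23)) − (-3) = -61 → (-61,-9,-23)

-61,-9,-23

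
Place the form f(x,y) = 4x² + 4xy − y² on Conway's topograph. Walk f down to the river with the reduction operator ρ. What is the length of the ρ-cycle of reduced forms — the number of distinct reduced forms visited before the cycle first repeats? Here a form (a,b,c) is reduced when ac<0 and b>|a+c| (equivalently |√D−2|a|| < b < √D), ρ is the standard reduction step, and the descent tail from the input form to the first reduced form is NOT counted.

D = 32, ⌊√D⌋ = 5
river: ρ → (-1,4,4)
river: ρ → (4,4,-1)
ρ-cycle length = 2 (tail of 0 descent steps not counted)

2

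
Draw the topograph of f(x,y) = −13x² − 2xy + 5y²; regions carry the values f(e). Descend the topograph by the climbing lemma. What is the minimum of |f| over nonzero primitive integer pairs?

descent: ρ → (5,12,-6)  [lands on river]
river: ρ → (-6,12,5)
river: ρ → (5,8,-10)
river: ρ → (-10,12,3)
river: ρ → (3,12,-10)
river: ρ → (-10,8,5)
closes: descent 1, river 6
min |a| on river = 3

3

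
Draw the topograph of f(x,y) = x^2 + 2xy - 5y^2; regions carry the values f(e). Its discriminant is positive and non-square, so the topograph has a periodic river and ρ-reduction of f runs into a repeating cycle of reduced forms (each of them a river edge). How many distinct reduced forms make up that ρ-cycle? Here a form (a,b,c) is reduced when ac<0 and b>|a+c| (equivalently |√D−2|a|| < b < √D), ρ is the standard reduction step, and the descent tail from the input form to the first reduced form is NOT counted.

D = 24, ⌊√D⌋ = 4
descent: ρ → (-5,-2,1)
descent: ρ → (1,4,-2)  [lands on river]
river: ρ → (-2,4,1)
ρ-cycle length = 2 (tail of 2 descent steps not counted)

2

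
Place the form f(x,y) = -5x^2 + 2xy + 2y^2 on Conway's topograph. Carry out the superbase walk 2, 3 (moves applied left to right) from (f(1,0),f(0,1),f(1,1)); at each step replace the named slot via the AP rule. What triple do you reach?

start (-5,2,-1) = (f(1,0),f(0,1),f(1,1))
replace slot 2: 2·((-5)+(-1)) − 2 = -14 → (-5,-14,-1)
replace slot 3: 2·((-5)+(-14)) − (-1) = -37 → (-5,-14,-37)

-5,-14,-37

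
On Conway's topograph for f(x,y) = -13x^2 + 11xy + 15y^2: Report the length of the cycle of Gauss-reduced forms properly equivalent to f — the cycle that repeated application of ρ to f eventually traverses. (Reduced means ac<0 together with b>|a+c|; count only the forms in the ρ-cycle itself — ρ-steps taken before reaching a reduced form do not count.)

D = 901, ⌊√D⌋ = 30
river: ρ → (15,19,-9)
river: ρ → (-9,17,17)
river: ρ → (17,17,-9)
river: ρ → (-9,19,15)
river: ρ → (15,11,-13)
river: ρ → (-13,15,13)
river: ρ → (13,11,-15)
river: ρ → (-15,19,9)
river: ρ → (9,17,-17)
river: ρ → (-17,17,9)
river: ρ → (9,19,-15)
river: ρ → (-15,11,13)
river: ρ → (13,15,-13)
river: ρ → (-13,11,15)
ρ-cycle length = 14 (tail of 0 descent steps not counted)

14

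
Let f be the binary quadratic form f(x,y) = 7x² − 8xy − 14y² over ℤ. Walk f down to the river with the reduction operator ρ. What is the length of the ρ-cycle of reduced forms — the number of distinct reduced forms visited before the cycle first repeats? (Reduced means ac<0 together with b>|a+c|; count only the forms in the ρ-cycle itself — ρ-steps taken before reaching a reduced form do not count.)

D = 456, ⌊√D⌋ = 21
descent: ρ → (-14,8,7)  [lands on river]
river: ρ → (7,20,-2)
river: ρ → (-2,20,7)
river: ρ → (7,8,-14)
river: ρ → (-14,20,1)
river: ρ → (1,20,-14)
ρ-cycle length = 6 (tail of 1 descent step not counted)

6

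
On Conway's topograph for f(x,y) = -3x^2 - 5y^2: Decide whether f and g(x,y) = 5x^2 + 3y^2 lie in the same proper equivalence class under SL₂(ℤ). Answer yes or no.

D₁ = -60, D₂ = -60
f is negative-definite; reduce −f:
−f: reduced (well bottom): (3,0,5) with a≤c, −a<b≤a
flip sign back: reduced form of f is (-3,0,-5)
g: flip: (5,0,3)→(3,0,5)
g: reduced (well bottom): (3,0,5) with a≤c, −a<b≤a
reduced forms (-3, 0, -5) vs (3, 0, 5) ⇒ inequivalent

no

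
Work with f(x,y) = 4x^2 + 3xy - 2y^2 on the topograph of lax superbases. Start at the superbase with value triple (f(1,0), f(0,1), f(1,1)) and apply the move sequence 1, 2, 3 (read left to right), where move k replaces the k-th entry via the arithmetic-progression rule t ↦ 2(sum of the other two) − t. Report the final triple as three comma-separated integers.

start (4,-2,5) = (f(1,0),f(0,1),f(1,1))
replace slot 1: 2·((-2)+5) − 4 = 2 → (2,-2,5)
replace slot 2: 2·(2+5) − (-2) = 16 → (2,16,5)
replace slot 3: 2·(2+16) − 5 = 31 → (2,16,31)

2,16,31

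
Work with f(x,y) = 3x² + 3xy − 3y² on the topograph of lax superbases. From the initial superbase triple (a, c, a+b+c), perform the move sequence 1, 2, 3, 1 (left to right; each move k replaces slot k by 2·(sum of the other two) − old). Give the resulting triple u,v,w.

start (3,-3,3) = (f(1,0),f(0,1),f(1,1))
replace slot 1: 2·((-3)+3) − 3 = -3 → (-3,-3,3)
replace slot 2: 2·((-3)+3) − (-3) = 3 → (-3,3,3)
replace slot 3: 2·((-3)+3) − 3 = -3 → (-3,3,-3)
replace slot 1: 2·(3+(-3)) − (-3) = 3 → (3,3,-3)

3,3,-3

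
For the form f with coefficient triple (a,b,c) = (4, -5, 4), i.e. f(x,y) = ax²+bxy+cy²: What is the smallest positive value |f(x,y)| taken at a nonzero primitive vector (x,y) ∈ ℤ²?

translate: b→3 (≡-5 mod 8), so (4,-5,4)→(4,3,3)
flip: (4,3,3)→(3,-3,4)
translate: b→3 (≡-3 mod 6), so (3,-3,4)→(3,3,4)
reduced (well bottom): (3,3,4) with a≤c, −a<b≤a
well minimum = a = 3

3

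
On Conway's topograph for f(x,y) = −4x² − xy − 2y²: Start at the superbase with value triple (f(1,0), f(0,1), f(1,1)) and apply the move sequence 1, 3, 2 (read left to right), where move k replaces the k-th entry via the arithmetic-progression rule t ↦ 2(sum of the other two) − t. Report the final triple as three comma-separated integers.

start (-4,-2,-7) = (f(1,0),f(0,1),f(1,1))
replace slot 1: 2·((-2)+(-7)) − (-4) = -14 → (-14,-2,-7)
replace slot 3: 2·((-14)+(-2)) − (-7) = -25 → (-14,-2,-25)
replace slot 2: 2·((-14)+(-25)) − (-2) = -76 → (-14,-76,-25)

-14,-76,-25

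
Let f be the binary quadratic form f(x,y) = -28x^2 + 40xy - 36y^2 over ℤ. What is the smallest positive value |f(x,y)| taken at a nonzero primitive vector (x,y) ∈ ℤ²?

translate: b→16 (≡-40 mod 56), so (28,-40,36)→(28,16,24)
flip: (28,16,24)→(24,-16,28)
reduced (well bottom): (24,-16,28) with a≤c, −a<b≤a
well minimum |f| = |-24| = 24 (negative-definite)

24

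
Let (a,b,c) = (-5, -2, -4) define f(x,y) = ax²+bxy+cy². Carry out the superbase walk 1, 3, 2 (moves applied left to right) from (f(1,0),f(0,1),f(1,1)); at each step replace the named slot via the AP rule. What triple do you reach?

start (-5,-4,-11) = (f(1,0),f(0,1),f(1,1))
replace slot 1: 2·((-4)+(-11)) − (-5) = -25 → (-25,-4,-11)
replace slot 3: 2·((-25)+(-4)) − (-11) = -47 → (-25,-4,-47)
replace slot 2: 2·((-25)+(-47)) − (-4) = -140 → (-25,-140,-47)

-25,-140,-47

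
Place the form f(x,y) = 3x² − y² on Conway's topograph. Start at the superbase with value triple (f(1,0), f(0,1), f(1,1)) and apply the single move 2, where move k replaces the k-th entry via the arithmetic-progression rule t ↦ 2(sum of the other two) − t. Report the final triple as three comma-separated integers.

start (3,-1,2) = (f(1,0),f(0,1),f(1,1))
replace slot 2: 2·(3+2) − (-1) = 11 → (3,11,2)

3,11,2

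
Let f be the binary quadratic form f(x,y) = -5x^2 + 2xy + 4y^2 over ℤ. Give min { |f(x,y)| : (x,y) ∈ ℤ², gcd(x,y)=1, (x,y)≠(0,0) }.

river: ρ → (4,6,-3)
river: ρ → (-3,6,4)
river: ρ → (4,2,-5)
river: ρ → (-5,8,1)
river: ρ → (1,8,-5)
river: ρ → (-5,2,4)
closes: descent 0, river 6
min |a| on river = 1

1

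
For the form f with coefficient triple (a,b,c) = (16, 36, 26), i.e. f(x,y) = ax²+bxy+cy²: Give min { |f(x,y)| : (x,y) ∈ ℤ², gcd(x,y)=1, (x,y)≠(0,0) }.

translate: b→4 (≡36 mod 32), so (16,36,26)→(16,4,6)
flip: (16,4,6)→(6,-4,16)
reduced (well bottom): (6,-4,16) with a≤c, −a<b≤a
well minimum = a = 6

6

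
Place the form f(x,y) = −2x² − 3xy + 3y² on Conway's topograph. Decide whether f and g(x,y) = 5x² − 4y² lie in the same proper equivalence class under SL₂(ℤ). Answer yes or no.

D₁ = 33, D₂ = 80
discriminants differ ⇒ not SL₂(ℤ)-equivalent

no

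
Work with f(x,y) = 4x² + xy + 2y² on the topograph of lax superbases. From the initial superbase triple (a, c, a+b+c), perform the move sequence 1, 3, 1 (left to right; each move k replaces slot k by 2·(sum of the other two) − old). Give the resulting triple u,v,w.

start (4,2,7) = (f(1,0),f(0,1),f(1,1))
replace slot 1: 2·(2+7) − 4 = 14 → (14,2,7)
replace slot 3: 2·(14+2) − 7 = 25 → (14,2,25)
replace slot 1: 2·(2+25) − 14 = 40 → (40,2,25)

40,2,25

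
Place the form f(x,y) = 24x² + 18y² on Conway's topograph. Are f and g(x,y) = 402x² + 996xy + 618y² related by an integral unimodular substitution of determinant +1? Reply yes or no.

D₁ = -1728, D₂ = -1728
f: flip: (24,0,18)→(18,0,24)
f: reduced (well bottom): (18,0,24) with a≤c, −a<b≤a
g: translate: b→192 (≡996 mod 804), so (402,996,618)→(402,192,24)
g: flip: (402,192,24)→(24,-192,402)
g: translate: b→0 (≡-192 mod 48), so (24,-192,402)→(24,0,18)
g: flip: (24,0,18)→(18,0,24)
g: reduced (well bottom): (18,0,24) with a≤c, −a<b≤a
reduced forms (18, 0, 24) vs (18, 0, 24) ⇒ equivalent

yes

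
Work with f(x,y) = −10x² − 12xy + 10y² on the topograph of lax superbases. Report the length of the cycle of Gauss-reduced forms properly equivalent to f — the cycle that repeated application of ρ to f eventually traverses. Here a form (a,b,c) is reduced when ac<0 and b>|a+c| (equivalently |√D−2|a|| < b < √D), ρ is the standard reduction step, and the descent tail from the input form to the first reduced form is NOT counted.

D = 544, ⌊√D⌋ = 23
descent: ρ → (10,12,-10)  [lands on river]
river: ρ → (-10,8,12)
river: ρ → (12,16,-6)
river: ρ → (-6,20,6)
river: ρ → (6,16,-12)
river: ρ → (-12,8,10)
ρ-cycle length = 6 (tail of 1 descent step not counted)

6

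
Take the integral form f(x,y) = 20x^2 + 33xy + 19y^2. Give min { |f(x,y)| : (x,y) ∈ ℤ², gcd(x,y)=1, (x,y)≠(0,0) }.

translate: b→-7 (≡33 mod 40), so (20,33,19)→(20,-7,6)
flip: (20,-7,6)→(6,7,20)
translate: b→-5 (≡7 mod 12), so (6,7,20)→(6,-5,19)
reduced (well bottom): (6,-5,19) with a≤c, −a<b≤a
well minimum = a = 6

6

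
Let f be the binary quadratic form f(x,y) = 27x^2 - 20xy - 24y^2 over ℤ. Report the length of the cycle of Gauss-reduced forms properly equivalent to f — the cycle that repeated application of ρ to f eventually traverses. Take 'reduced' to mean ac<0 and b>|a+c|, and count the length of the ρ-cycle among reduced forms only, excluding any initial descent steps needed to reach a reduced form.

D = 2992, ⌊√D⌋ = 54
descent: ρ → (-24,20,27)  [lands on river]
river: ρ → (27,34,-17)
river: ρ → (-17,34,27)
river: ρ → (27,20,-24)
river: ρ → (-24,28,23)
river: ρ → (23,18,-29)
river: ρ → (-29,40,12)
river: ρ → (12,32,-41)
river: ρ → (-41,50,3)
river: ρ → (3,52,-24)
river: ρ → (-24,44,11)
river: ρ → (11,44,-24)
river: ρ → (-24,52,3)
river: ρ → (3,50,-41)
river: ρ → (-41,32,12)
river: ρ → (12,40,-29)
river: ρ → (-29,18,23)
river: ρ → (23,28,-24)
ρ-cycle length = 18 (tail of 1 descent step not counted)

18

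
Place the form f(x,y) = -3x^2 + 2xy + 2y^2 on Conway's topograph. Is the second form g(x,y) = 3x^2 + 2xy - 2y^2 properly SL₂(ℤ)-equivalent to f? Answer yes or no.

D₁ = 28, D₂ = 28
river cycle of f (length 4): (2, 2, -3), (-3, 4, 1), (1, 4, -3), (-3, 2, 2)
river cycle of g (length 4): (-2, 2, 3), (3, 4, -1), (-1, 4, 3), (3, 2, -2)
cycles differ ⇒ inequivalent

no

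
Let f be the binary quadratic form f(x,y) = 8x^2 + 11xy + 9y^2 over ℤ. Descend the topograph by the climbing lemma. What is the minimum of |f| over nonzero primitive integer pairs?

translate: b→-5 (≡11 mod 16), so (8,11,9)→(8,-5,6)
flip: (8,-5,6)→(6,5,8)
reduced (well bottom): (6,5,8) with a≤c, −a<b≤a
well minimum = a = 6

6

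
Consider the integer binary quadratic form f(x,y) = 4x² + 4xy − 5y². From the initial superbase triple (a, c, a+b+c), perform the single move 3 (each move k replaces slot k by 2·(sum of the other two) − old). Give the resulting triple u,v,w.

start (4,-5,3) = (f(1,0),f(0,1),f(1,1))
replace slot 3: 2·(4+(-5)) − 3 = -5 → (4,-5,-5)

4,-5,-5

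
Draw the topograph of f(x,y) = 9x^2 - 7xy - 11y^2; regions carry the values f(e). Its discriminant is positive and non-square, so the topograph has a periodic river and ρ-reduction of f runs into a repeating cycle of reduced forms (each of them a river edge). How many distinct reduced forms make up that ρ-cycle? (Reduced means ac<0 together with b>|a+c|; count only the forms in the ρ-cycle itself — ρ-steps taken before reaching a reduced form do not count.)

D = 445, ⌊√D⌋ = 21
descent: ρ → (-11,7,9)  [lands on river]
river: ρ → (9,11,-9)
river: ρ → (-9,7,11)
river: ρ → (11,15,-5)
river: ρ → (-5,15,11)
river: ρ → (11,7,-9)
river: ρ → (-9,11,9)
river: ρ → (9,7,-11)
river: ρ → (-11,15,5)
river: ρ → (5,15,-11)
ρ-cycle length = 10 (tail of 1 descent step not counted)

10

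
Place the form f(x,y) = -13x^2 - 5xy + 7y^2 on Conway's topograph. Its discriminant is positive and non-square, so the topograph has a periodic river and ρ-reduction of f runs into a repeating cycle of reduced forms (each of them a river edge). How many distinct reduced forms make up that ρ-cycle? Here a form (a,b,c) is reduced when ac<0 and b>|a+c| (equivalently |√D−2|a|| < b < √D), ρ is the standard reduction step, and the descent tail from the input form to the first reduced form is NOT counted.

D = 389, ⌊√D⌋ = 19
descent: ρ → (7,19,-1)  [lands on river]
river: ρ → (-1,19,7)
river: ρ → (7,9,-11)
river: ρ → (-11,13,5)
river: ρ → (5,17,-5)
river: ρ → (-5,13,11)
river: ρ → (11,9,-7)
river: ρ → (-7,19,1)
river: ρ → (1,19,-7)
river: ρ → (-7,9,11)
river: ρ → (11,13,-5)
river: ρ → (-5,17,5)
river: ρ → (5,13,-11)
river: ρ → (-11,9,7)
ρ-cycle length = 14 (tail of 1 descent step not counted)

14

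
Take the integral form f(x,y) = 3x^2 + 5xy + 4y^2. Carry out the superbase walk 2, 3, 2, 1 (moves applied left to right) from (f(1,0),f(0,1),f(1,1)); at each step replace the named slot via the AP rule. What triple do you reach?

start (3,4,12) = (f(1,0),f(0,1),f(1,1))
replace slot 2: 2·(3+12) − 4 = 26 → (3,26,12)
replace slot 3: 2·(3+26) − 12 = 46 → (3,26,46)
replace slot 2: 2·(3+46) − 26 = 72 → (3,72,46)
replace slot 1: 2·(72+46) − 3 = 233 → (233,72,46)

233,72,46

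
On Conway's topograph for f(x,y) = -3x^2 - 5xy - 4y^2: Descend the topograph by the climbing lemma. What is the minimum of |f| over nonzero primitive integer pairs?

translate: b→-1 (≡5 mod 6), so (3,5,4)→(3,-1,2)
flip: (3,-1,2)→(2,1,3)
reduced (well bottom): (2,1,3) with a≤c, −a<b≤a
well minimum |f| = |-2| = 2 (negative-definite)

2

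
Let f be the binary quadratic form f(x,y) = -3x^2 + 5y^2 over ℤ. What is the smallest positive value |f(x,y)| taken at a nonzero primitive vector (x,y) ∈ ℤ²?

descent: ρ → (5,0,-3)
descent: ρ → (-3,6,2)  [lands on river]
river: ρ → (2,6,-3)
closes: descent 2, river 2
min |a| on river = 2

2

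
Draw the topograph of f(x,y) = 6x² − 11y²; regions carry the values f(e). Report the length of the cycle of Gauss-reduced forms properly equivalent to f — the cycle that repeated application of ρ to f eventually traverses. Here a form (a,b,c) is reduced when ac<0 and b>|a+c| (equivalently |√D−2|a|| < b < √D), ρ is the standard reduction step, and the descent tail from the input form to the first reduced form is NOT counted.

D = 264, ⌊√D⌋ = 16
descent: ρ → (-11,0,6)
descent: ρ → (6,12,-5)  [lands on river]
river: ρ → (-5,8,10)
river: ρ → (10,12,-3)
river: ρ → (-3,12,10)
river: ρ → (10,8,-5)
river: ρ → (-5,12,6)
ρ-cycle length = 6 (tail of 2 descent steps not counted)

6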